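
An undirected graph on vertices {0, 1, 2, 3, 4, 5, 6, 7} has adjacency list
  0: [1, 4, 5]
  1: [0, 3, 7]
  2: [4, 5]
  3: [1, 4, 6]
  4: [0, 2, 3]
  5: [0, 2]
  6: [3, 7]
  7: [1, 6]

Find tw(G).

2

A width-2 tree decomposition is:
Bags: B1 = {0, 2, 5}  B2 = {0, 2, 4}  B3 = {0, 1, 4}  B4 = {1, 3, 4}  B5 = {1, 3, 7}  B6 = {3, 6, 7}
Tree: B1–B2, B2–B3, B3–B4, B4–B5, B5–B6
Every bag has size at most 3, so the width is 3 − 1 = 2 and tw(G) ≤ 2. Since 5–2–4–0–5 is a cycle in G, G is not acyclic. Forests are exactly the graphs of treewidth ≤ 1, so tw(G) ≥ 2. Hence tw(G) = 2 exactly.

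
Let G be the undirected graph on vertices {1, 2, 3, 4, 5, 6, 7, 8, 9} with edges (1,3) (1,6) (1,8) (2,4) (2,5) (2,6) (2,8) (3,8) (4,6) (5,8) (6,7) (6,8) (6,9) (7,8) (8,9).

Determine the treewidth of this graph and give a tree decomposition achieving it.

Every bag has size at most 3, so the width is 3 − 1 = 2 and tw(G) ≤ 2. Conversely, {1, 3, 8} is a clique of size 3, and the vertices of any clique must share a bag in every tree decomposition; so some bag has ≥ 3 vertices and tw(G) ≥ 2. The upper and lower bounds meet at 2, so that is the treewidth.

Treewidth 2.
One such decomposition:
Bags: B1 = {1, 6, 8}  B2 = {1, 3, 8}  B3 = {6, 7, 8}  B4 = {2, 6, 8}  B5 = {6, 8, 9}  B6 = {2, 4, 6}  B7 = {2, 5, 8}
Tree: B1–B2, B1–B3, B3–B4, B4–B5, B4–B6, B4–B7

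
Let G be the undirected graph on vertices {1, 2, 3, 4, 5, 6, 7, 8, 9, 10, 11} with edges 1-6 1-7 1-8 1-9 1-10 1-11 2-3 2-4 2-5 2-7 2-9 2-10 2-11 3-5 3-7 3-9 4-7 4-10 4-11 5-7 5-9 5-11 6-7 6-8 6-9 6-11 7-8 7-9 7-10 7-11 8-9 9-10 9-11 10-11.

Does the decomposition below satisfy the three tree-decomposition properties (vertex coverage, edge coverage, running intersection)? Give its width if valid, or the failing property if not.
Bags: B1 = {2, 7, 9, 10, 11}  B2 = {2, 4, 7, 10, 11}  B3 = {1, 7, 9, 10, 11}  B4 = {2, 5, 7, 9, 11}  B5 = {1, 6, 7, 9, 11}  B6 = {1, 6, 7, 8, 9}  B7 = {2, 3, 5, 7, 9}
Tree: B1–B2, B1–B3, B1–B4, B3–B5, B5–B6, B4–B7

Vertex coverage: the bags together contain {1, 2, 3, 4, 5, 6, 7, 8, 9, 10, 11}, the full vertex set. Edge coverage: each edge of G has both endpoints in at least one bag. Running intersection: for every vertex, the bags containing it form a connected subtree. All three properties hold, so this is a valid tree decomposition of width max|bag| − 1 = 4, and hence tw(G) ≤ 4.

Yes; width 4.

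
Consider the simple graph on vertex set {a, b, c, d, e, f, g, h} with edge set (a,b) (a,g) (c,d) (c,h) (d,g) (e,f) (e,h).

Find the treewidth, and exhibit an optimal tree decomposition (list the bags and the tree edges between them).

The largest bag has 2 vertices, giving width 1; this decomposition certifies tw(G) ≤ 1. Any graph with an edge has treewidth ≥ 1, and G has the edge f–e. Therefore the treewidth is 1.

Treewidth 1.
Bags: B1 = {e, f}  B2 = {e, h}  B3 = {c, h}  B4 = {c, d}  B5 = {d, g}  B6 = {a, g}  B7 = {a, b}
Tree: B1–B2, B2–B3, B3–B4, B4–B5, B5–B6, B6–B7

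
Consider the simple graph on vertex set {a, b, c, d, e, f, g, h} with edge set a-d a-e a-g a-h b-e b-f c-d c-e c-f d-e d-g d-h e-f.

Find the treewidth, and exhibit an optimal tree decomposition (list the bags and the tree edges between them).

Each bag holds 3 vertices, so the decomposition has width 2, which upper-bounds the treewidth. Conversely, {c, d, e} is a clique of size 3, and the vertices of any clique must share a bag in every tree decomposition; so some bag has ≥ 3 vertices and tw(G) ≥ 2. The upper and lower bounds meet at 2, so that is the treewidth.

Treewidth 2.
One optimal decomposition is:
Bags: B1 = {a, d, e}  B2 = {c, d, e}  B3 = {a, d, h}  B4 = {c, e, f}  B5 = {b, e, f}  B6 = {a, d, g}
Tree: B1–B2, B1–B3, B2–B4, B4–B5, B3–B6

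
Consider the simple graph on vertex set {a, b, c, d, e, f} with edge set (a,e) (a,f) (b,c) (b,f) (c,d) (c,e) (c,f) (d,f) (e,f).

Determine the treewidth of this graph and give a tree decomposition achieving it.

Every bag has size at most 3, so the width is 3 − 1 = 2 and tw(G) ≤ 2. Conversely, {c, d, f} is a clique of size 3, and the vertices of any clique must share a bag in every tree decomposition; so some bag has ≥ 3 vertices and tw(G) ≥ 2. The upper and lower bounds meet at 2, so that is the treewidth.

Treewidth 2.
One such decomposition:
Bags: B1 = {c, e, f}  B2 = {b, c, f}  B3 = {a, e, f}  B4 = {c, d, f}
Tree: B1–B2, B1–B3, B1–B4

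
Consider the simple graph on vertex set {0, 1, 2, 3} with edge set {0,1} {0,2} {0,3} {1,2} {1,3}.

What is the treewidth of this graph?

A width-2 tree decomposition is:
Bags: B1 = {0, 1, 3}  B2 = {0, 1, 2}
Tree: B1–B2
The largest bag has 3 vertices, giving width 2; this decomposition certifies tw(G) ≤ 2. For the lower bound, the 3 vertices {0, 1, 2} are pairwise adjacent, and any tree decomposition puts a clique entirely inside one bag — forcing width ≥ 2. The upper and lower bounds meet at 2, so that is the treewidth.

2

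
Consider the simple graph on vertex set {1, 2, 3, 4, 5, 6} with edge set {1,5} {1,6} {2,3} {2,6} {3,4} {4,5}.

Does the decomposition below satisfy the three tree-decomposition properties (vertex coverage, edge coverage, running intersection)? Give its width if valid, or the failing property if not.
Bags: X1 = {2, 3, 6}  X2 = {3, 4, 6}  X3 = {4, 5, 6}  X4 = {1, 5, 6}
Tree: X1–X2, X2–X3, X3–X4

Every vertex of G appears in some bag (union = {1, 2, 3, 4, 5, 6}); every edge is covered by a bag; and for each vertex v the set of bags containing v is connected in the bag tree. The decomposition is therefore valid. The largest bag has 3 vertices, so the width is 2.

Yes; width 2.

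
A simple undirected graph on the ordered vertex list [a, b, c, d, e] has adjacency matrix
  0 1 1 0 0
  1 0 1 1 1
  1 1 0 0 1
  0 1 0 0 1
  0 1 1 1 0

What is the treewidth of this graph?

A width-2 tree decomposition is:
Bags: B1 = {a, b, c}  B2 = {b, c, e}  B3 = {b, d, e}
Tree: B1–B2, B2–B3
Every bag has size at most 3, so the width is 3 − 1 = 2 and tw(G) ≤ 2. On the other hand G contains the 3-clique {b, d, e}. A clique must lie in a single bag of any decomposition, so no decomposition can have width below 2. The upper and lower bounds meet at 2, so that is the treewidth.

2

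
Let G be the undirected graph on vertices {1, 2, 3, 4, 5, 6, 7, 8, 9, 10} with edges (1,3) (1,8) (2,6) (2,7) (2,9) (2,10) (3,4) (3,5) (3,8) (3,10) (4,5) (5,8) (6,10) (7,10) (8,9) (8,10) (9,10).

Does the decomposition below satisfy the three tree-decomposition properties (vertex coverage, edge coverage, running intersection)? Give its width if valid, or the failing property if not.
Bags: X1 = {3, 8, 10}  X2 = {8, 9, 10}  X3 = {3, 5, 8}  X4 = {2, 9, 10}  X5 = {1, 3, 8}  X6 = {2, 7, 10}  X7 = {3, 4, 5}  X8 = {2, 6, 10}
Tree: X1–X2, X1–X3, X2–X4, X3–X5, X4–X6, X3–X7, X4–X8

Yes; width 2.

Every vertex of G appears in some bag (union = {1, 2, 3, 4, 5, 6, 7, 8, 9, 10}); every edge is covered by a bag; and for each vertex v the set of bags containing v is connected in the bag tree. The decomposition is therefore valid. The largest bag has 3 vertices, so the width is 2.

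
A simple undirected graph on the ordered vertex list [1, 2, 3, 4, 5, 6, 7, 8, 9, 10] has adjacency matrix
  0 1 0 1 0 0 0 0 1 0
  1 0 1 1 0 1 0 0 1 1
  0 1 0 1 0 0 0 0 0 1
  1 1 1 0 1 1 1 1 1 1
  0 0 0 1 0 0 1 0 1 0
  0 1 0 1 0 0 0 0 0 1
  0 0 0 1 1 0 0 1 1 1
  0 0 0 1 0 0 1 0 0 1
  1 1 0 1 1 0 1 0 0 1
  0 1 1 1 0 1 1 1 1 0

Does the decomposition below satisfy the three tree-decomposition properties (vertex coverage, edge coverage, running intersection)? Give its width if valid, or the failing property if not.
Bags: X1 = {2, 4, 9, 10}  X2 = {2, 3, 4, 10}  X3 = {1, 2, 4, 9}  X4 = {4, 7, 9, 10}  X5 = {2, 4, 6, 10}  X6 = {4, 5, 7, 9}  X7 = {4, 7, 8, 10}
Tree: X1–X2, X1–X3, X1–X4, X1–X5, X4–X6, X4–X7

Yes; width 3.

Checking the three conditions: (i) the bags cover all of {1, 2, 3, 4, 5, 6, 7, 8, 9, 10}; (ii) for each edge, some bag contains both endpoints; (iii) the bags containing any fixed vertex form a subtree. All hold, so the decomposition is valid with width 4 − 1 = 3.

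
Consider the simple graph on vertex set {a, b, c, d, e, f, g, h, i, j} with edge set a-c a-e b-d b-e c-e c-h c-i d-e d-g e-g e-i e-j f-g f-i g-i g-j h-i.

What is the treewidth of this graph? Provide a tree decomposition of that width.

Treewidth 2.
One optimal decomposition is:
Bags: B1 = {e, g, i}  B2 = {c, e, i}  B3 = {d, e, g}  B4 = {f, g, i}  B5 = {a, c, e}  B6 = {c, h, i}  B7 = {e, g, j}  B8 = {b, d, e}
Tree: B1–B2, B1–B3, B1–B4, B2–B5, B2–B6, B3–B7, B3–B8

Every bag has size at most 3, so the width is 3 − 1 = 2 and tw(G) ≤ 2. For the lower bound, the 3 vertices {d, e, g} are pairwise adjacent, and any tree decomposition puts a clique entirely inside one bag — forcing width ≥ 2. Hence tw(G) = 2 exactly.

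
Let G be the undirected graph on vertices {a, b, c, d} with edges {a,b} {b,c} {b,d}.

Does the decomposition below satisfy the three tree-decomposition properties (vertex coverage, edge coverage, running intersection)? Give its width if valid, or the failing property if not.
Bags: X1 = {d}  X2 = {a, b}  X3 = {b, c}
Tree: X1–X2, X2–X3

A tree decomposition must satisfy three properties: every vertex lies in some bag; for every edge, both endpoints lie together in some bag; and for every vertex, the bags containing it form a connected subtree. Here edge (b,d) lies in no bag, so the decomposition is invalid.

No — edge (b,d) lies in no bag.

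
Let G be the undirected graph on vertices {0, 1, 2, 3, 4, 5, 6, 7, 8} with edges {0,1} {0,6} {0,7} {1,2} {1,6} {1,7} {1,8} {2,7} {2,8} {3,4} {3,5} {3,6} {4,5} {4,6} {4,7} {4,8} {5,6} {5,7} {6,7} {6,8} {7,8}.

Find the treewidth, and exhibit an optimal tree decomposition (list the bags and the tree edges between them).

The largest bag has 4 vertices, giving width 3; this decomposition certifies tw(G) ≤ 3. On the other hand G contains the 4-clique {1, 2, 7, 8}. A clique must lie in a single bag of any decomposition, so no decomposition can have width below 3. Therefore the treewidth is 3.

Treewidth 3.
One such decomposition:
Bags: B1 = {1, 6, 7, 8}  B2 = {4, 6, 7, 8}  B3 = {4, 5, 6, 7}  B4 = {3, 4, 5, 6}  B5 = {0, 1, 6, 7}  B6 = {1, 2, 7, 8}
Tree: B1–B2, B2–B3, B3–B4, B1–B5, B1–B6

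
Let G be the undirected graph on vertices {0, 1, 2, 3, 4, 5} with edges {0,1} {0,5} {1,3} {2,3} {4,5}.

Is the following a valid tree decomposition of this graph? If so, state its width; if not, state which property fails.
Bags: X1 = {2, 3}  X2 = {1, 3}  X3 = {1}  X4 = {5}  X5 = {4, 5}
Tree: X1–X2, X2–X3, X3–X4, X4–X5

No — vertex 0 appears in no bag.

A tree decomposition must satisfy three properties: every vertex lies in some bag; for every edge, both endpoints lie together in some bag; and for every vertex, the bags containing it form a connected subtree. Here vertex 0 appears in no bag, so the decomposition is invalid.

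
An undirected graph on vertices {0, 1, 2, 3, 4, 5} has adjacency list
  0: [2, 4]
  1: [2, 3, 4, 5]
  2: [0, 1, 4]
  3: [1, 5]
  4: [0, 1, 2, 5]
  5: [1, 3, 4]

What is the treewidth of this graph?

A width-2 tree decomposition is:
Bags: B1 = {1, 2, 4}  B2 = {0, 2, 4}  B3 = {1, 4, 5}  B4 = {1, 3, 5}
Tree: B1–B2, B1–B3, B3–B4
Each bag holds 3 vertices, so the decomposition has width 2, which upper-bounds the treewidth. Conversely, {0, 2, 4} is a clique of size 3, and the vertices of any clique must share a bag in every tree decomposition; so some bag has ≥ 3 vertices and tw(G) ≥ 2. Combining the bounds, tw(G) = 2.

2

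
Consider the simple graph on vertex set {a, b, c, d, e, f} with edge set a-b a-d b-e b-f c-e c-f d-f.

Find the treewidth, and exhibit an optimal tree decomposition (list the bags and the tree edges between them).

Each bag holds 3 vertices, so the decomposition has width 2, which upper-bounds the treewidth. The edges c–e–b–f–c form a cycle, so G is not a tree and its treewidth is at least 2. The upper and lower bounds meet at 2, so that is the treewidth.

Treewidth 2.
One such decomposition:
Bags: B1 = {c, e, f}  B2 = {b, e, f}  B3 = {b, d, f}  B4 = {a, b, d}
Tree: B1–B2, B2–B3, B3–B4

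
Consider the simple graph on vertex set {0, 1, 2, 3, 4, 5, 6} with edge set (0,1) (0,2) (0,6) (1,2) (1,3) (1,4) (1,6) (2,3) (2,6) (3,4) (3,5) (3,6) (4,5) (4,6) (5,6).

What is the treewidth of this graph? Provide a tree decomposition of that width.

The largest bag has 4 vertices, giving width 3; this decomposition certifies tw(G) ≤ 3. On the other hand G contains the 4-clique {0, 1, 2, 6}. A clique must lie in a single bag of any decomposition, so no decomposition can have width below 3. The upper and lower bounds meet at 3, so that is the treewidth.

Treewidth 3.
Bags: B1 = {1, 2, 3, 6}  B2 = {0, 1, 2, 6}  B3 = {1, 3, 4, 6}  B4 = {3, 4, 5, 6}
Tree: B1–B2, B1–B3, B3–B4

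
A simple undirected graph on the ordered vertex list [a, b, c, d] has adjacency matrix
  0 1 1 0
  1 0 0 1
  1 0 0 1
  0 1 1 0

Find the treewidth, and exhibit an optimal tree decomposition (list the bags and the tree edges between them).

Treewidth 2.
One optimal decomposition is:
Bags: B1 = {a, c, d}  B2 = {a, b, d}
Tree: B1–B2

The largest bag has 3 vertices, giving width 2; this decomposition certifies tw(G) ≤ 2. For the lower bound, G contains the cycle d–c–a–b–d, so G is not a forest; only forests have treewidth ≤ 1, hence tw(G) ≥ 2. Therefore the treewidth is 2.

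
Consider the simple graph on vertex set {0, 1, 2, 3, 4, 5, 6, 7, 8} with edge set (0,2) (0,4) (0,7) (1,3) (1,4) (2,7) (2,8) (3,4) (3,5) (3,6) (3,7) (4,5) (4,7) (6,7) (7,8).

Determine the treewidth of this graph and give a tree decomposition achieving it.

Each bag holds 3 vertices, so the decomposition has width 2, which upper-bounds the treewidth. Conversely, {1, 3, 4} is a clique of size 3, and the vertices of any clique must share a bag in every tree decomposition; so some bag has ≥ 3 vertices and tw(G) ≥ 2. Hence tw(G) = 2 exactly.

Treewidth 2.
One optimal decomposition is:
Bags: B1 = {3, 6, 7}  B2 = {3, 4, 7}  B3 = {0, 4, 7}  B4 = {0, 2, 7}  B5 = {3, 4, 5}  B6 = {2, 7, 8}  B7 = {1, 3, 4}
Tree: B1–B2, B2–B3, B3–B4, B2–B5, B4–B6, B5–B7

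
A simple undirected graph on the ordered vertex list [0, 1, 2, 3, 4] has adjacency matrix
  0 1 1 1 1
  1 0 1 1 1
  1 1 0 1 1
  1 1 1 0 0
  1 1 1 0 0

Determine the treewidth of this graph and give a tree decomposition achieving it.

Each bag holds 4 vertices, so the decomposition has width 3, which upper-bounds the treewidth. Conversely, {0, 1, 2, 3} is a clique of size 4, and the vertices of any clique must share a bag in every tree decomposition; so some bag has ≥ 4 vertices and tw(G) ≥ 3. Therefore the treewidth is 3.

Treewidth 3.
One such decomposition:
Bags: B1 = {0, 1, 2, 3}  B2 = {0, 1, 2, 4}
Tree: B1–B2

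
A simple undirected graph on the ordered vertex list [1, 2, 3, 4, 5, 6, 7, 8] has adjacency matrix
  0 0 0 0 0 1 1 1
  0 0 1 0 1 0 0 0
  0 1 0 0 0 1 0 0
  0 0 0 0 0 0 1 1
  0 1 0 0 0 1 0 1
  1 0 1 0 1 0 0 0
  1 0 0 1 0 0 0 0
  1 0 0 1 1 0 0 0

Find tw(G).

A width-2 tree decomposition is:
Bags: B1 = {1, 4, 7}  B2 = {1, 4, 8}  B3 = {1, 6, 8}  B4 = {5, 6, 8}  B5 = {3, 5, 6}  B6 = {2, 3, 5}
Tree: B1–B2, B2–B3, B3–B4, B4–B5, B5–B6
Each bag holds 3 vertices, so the decomposition has width 2, which upper-bounds the treewidth. For the lower bound, G contains the cycle 7–4–8–1–7, so G is not a forest; only forests have treewidth ≤ 1, hence tw(G) ≥ 2. Therefore the treewidth is 2.

2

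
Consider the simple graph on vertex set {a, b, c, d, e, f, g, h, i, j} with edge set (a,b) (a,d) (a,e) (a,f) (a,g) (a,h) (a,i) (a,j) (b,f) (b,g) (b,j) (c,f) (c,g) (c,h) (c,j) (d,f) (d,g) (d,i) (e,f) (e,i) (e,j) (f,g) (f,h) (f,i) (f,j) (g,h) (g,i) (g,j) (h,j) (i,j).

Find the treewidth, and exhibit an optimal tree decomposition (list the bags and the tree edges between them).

Each bag holds 5 vertices, so the decomposition has width 4, which upper-bounds the treewidth. On the other hand G contains the 5-clique {c, f, g, h, j}. A clique must lie in a single bag of any decomposition, so no decomposition can have width below 4. The upper and lower bounds meet at 4, so that is the treewidth.

Treewidth 4.
One such decomposition:
Bags: B1 = {a, f, g, h, j}  B2 = {a, f, g, i, j}  B3 = {c, f, g, h, j}  B4 = {a, b, f, g, j}  B5 = {a, e, f, i, j}  B6 = {a, d, f, g, i}
Tree: B1–B2, B1–B3, B2–B4, B2–B5, B2–B6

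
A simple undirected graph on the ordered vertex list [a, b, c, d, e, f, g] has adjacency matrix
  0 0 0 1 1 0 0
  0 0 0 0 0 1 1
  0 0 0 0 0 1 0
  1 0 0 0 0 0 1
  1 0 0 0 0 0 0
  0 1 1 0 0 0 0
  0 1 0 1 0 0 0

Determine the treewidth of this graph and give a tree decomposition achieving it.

Every bag has size at most 2, so the width is 2 − 1 = 1 and tw(G) ≤ 1. Any graph with an edge has treewidth ≥ 1, and G has the edge e–a. Combining the bounds, tw(G) = 1.

Treewidth 1.
One such decomposition:
Bags: B1 = {a, e}  B2 = {a, d}  B3 = {d, g}  B4 = {b, g}  B5 = {b, f}  B6 = {c, f}
Tree: B1–B2, B2–B3, B3–B4, B4–B5, B5–B6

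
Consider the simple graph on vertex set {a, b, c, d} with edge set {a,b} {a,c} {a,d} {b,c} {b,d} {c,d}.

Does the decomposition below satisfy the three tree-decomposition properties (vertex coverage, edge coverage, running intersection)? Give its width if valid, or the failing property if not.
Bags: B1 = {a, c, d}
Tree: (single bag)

No — vertex b appears in no bag.

A tree decomposition must satisfy three properties: every vertex lies in some bag; for every edge, both endpoints lie together in some bag; and for every vertex, the bags containing it form a connected subtree. Here vertex b appears in no bag, so the decomposition is invalid.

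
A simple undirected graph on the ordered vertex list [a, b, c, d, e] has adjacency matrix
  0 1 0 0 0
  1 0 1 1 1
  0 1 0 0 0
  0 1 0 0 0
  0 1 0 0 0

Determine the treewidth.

A width-1 tree decomposition is:
Bags: B1 = {b, c}  B2 = {b, d}  B3 = {b, e}  B4 = {a, b}
Tree: B1–B2, B2–B3, B2–B4
The largest bag has 2 vertices, giving width 1; this decomposition certifies tw(G) ≤ 1. Any graph with an edge has treewidth ≥ 1, and G has the edge b–c. The upper and lower bounds meet at 1, so that is the treewidth.

1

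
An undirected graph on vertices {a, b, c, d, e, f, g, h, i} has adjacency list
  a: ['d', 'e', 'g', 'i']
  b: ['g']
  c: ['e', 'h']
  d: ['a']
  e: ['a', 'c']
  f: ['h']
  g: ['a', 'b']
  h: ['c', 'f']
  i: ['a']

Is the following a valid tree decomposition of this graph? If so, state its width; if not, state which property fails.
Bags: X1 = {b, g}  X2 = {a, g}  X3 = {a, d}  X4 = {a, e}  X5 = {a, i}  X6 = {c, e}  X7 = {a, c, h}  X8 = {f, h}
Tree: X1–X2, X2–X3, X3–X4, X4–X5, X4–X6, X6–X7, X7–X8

A tree decomposition must satisfy three properties: every vertex lies in some bag; for every edge, both endpoints lie together in some bag; and for every vertex, the bags containing it form a connected subtree. Here bags containing vertex a are not connected in the tree, so the decomposition is invalid.

No — bags containing vertex a are not connected in the tree.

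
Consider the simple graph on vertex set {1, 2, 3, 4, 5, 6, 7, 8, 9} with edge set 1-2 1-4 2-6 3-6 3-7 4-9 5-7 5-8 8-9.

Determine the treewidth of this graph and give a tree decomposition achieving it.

Treewidth 2.
One such decomposition:
Bags: B1 = {3, 6, 7}  B2 = {5, 6, 7}  B3 = {5, 6, 8}  B4 = {6, 8, 9}  B5 = {4, 6, 9}  B6 = {1, 4, 6}  B7 = {1, 2, 6}
Tree: B1–B2, B2–B3, B3–B4, B4–B5, B5–B6, B6–B7

The largest bag has 3 vertices, giving width 2; this decomposition certifies tw(G) ≤ 2. Since 6–3–7–5–8–9–4–1–2–6 is a cycle in G, G is not acyclic. Forests are exactly the graphs of treewidth ≤ 1, so tw(G) ≥ 2. Therefore the treewidth is 2.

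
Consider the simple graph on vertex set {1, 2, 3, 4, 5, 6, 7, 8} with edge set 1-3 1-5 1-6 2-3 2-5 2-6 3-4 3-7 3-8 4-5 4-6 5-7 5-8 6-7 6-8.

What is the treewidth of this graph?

3

A width-3 tree decomposition is:
Bags: B1 = {3, 5, 6, 8}  B2 = {2, 3, 5, 6}  B3 = {3, 4, 5, 6}  B4 = {3, 5, 6, 7}  B5 = {1, 3, 5, 6}
Tree: B1–B2, B2–B3, B3–B4, B4–B5
Every bag has size at most 4, so the width is 4 − 1 = 3 and tw(G) ≤ 3. For the lower bound: the 4 vertex sets {3,8}, {2,6}, {5}, {4} are disjoint, each induces a connected subgraph, and every pair is joined by at least one edge of G. Contracting each set to a single vertex therefore yields K_{4} as a minor, and since treewidth is minor-monotone, tw(G) ≥ tw(K_{4}) = 3. Hence tw(G) = 3 exactly.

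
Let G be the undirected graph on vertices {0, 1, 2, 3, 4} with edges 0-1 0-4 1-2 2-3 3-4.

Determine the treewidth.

2

A width-2 tree decomposition is:
Bags: B1 = {0, 1, 4}  B2 = {1, 2, 4}  B3 = {2, 3, 4}
Tree: B1–B2, B2–B3
Every bag has size at most 3, so the width is 3 − 1 = 2 and tw(G) ≤ 2. The edges 4–0–1–2–3–4 form a cycle, so G is not a tree and its treewidth is at least 2. The upper and lower bounds meet at 2, so that is the treewidth.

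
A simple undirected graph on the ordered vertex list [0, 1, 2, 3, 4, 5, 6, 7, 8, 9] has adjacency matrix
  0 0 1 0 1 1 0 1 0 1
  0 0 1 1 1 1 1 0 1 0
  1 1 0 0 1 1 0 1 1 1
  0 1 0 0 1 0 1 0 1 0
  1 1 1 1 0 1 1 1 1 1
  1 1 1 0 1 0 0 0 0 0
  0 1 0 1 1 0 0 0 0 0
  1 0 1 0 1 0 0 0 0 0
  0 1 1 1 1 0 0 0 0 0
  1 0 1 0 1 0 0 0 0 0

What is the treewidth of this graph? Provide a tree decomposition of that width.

Every bag has size at most 4, so the width is 4 − 1 = 3 and tw(G) ≤ 3. Conversely, {0, 2, 4, 9} is a clique of size 4, and the vertices of any clique must share a bag in every tree decomposition; so some bag has ≥ 4 vertices and tw(G) ≥ 3. The upper and lower bounds meet at 3, so that is the treewidth.

Treewidth 3.
Bags: B1 = {0, 2, 4, 9}  B2 = {0, 2, 4, 5}  B3 = {0, 2, 4, 7}  B4 = {1, 2, 4, 5}  B5 = {1, 2, 4, 8}  B6 = {1, 3, 4, 8}  B7 = {1, 3, 4, 6}
Tree: B1–B2, B2–B3, B2–B4, B4–B5, B5–B6, B6–B7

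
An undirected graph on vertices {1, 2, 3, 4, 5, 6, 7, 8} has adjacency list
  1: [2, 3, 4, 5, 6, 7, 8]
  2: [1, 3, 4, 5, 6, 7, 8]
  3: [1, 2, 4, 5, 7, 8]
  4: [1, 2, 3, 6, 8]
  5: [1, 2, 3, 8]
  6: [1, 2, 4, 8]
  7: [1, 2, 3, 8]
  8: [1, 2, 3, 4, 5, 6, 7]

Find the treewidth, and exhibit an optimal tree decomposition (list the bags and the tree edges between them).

The largest bag has 5 vertices, giving width 4; this decomposition certifies tw(G) ≤ 4. For the lower bound, the 5 vertices {1, 2, 3, 4, 8} are pairwise adjacent, and any tree decomposition puts a clique entirely inside one bag — forcing width ≥ 4. The upper and lower bounds meet at 4, so that is the treewidth.

Treewidth 4.
One optimal decomposition is:
Bags: B1 = {1, 2, 4, 6, 8}  B2 = {1, 2, 3, 4, 8}  B3 = {1, 2, 3, 5, 8}  B4 = {1, 2, 3, 7, 8}
Tree: B1–B2, B2–B3, B3–B4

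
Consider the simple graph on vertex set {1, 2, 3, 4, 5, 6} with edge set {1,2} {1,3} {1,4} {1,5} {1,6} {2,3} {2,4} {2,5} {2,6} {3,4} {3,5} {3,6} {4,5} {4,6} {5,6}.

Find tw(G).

A width-5 tree decomposition is:
Bags: B1 = {1, 2, 3, 4, 5, 6}
Tree: (single bag)
With just one bag of size 6, the width is 6 − 1 = 5, so tw(G) ≤ 5. For the lower bound, the 6 vertices {1, 2, 3, 4, 5, 6} are pairwise adjacent, and any tree decomposition puts a clique entirely inside one bag — forcing width ≥ 5. The upper and lower bounds meet at 5, so that is the treewidth.

5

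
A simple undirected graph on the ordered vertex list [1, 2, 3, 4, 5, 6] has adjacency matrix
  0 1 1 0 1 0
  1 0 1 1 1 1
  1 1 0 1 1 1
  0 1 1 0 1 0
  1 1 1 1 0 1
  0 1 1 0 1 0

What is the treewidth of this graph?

3

A width-3 tree decomposition is:
Bags: B1 = {2, 3, 5, 6}  B2 = {2, 3, 4, 5}  B3 = {1, 2, 3, 5}
Tree: B1–B2, B1–B3
Every bag has size at most 4, so the width is 4 − 1 = 3 and tw(G) ≤ 3. For the lower bound, the 4 vertices {1, 2, 3, 5} are pairwise adjacent, and any tree decomposition puts a clique entirely inside one bag — forcing width ≥ 3. The upper and lower bounds meet at 3, so that is the treewidth.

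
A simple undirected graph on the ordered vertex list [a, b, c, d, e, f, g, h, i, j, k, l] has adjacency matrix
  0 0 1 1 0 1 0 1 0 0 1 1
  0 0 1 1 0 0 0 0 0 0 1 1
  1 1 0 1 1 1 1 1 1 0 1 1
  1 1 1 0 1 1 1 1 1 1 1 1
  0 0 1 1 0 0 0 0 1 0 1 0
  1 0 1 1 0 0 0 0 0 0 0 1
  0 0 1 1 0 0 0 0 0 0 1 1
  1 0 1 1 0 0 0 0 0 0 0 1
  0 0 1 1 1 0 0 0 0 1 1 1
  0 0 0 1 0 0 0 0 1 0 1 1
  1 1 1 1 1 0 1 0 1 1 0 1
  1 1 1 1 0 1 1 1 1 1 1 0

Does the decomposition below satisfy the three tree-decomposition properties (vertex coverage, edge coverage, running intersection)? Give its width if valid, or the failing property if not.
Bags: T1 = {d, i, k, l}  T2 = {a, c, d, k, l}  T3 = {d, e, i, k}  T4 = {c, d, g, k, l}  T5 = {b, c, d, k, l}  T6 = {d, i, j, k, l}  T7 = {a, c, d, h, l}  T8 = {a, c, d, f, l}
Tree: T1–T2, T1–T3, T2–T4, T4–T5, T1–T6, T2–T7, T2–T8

A tree decomposition must satisfy three properties: every vertex lies in some bag; for every edge, both endpoints lie together in some bag; and for every vertex, the bags containing it form a connected subtree. Here edge (c,i) lies in no bag, so the decomposition is invalid.

No — edge (c,i) lies in no bag.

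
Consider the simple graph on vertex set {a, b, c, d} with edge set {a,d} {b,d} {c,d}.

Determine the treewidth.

1

A width-1 tree decomposition is:
Bags: B1 = {c, d}  B2 = {b, d}  B3 = {a, d}
Tree: B1–B2, B2–B3
Every bag has size at most 2, so the width is 2 − 1 = 1 and tw(G) ≤ 1. Any graph with an edge has treewidth ≥ 1, and G has the edge d–c. Therefore the treewidth is 1.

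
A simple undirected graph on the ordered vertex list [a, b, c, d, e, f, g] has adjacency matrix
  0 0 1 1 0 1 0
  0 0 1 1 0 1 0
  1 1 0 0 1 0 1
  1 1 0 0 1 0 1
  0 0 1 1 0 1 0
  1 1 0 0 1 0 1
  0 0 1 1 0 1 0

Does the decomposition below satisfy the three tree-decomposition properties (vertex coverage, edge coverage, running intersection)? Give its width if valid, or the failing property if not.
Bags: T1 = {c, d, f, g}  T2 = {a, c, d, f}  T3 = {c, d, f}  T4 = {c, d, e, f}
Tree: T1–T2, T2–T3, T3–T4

A tree decomposition must satisfy three properties: every vertex lies in some bag; for every edge, both endpoints lie together in some bag; and for every vertex, the bags containing it form a connected subtree. Here vertex b appears in no bag, so the decomposition is invalid.

No — vertex b appears in no bag.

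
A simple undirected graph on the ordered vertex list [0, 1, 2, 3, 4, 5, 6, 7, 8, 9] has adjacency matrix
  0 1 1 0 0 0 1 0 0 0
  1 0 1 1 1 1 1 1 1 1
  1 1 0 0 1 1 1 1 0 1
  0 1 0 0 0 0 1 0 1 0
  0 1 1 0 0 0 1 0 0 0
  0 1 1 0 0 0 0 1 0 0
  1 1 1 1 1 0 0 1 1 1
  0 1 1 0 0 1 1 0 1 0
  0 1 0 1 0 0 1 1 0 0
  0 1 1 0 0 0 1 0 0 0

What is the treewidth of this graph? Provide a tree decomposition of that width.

Every bag has size at most 4, so the width is 4 − 1 = 3 and tw(G) ≤ 3. Conversely, {1, 2, 5, 7} is a clique of size 4, and the vertices of any clique must share a bag in every tree decomposition; so some bag has ≥ 4 vertices and tw(G) ≥ 3. Combining the bounds, tw(G) = 3.

Treewidth 3.
One such decomposition:
Bags: B1 = {1, 2, 6, 7}  B2 = {1, 2, 6, 9}  B3 = {1, 2, 4, 6}  B4 = {1, 2, 5, 7}  B5 = {1, 6, 7, 8}  B6 = {0, 1, 2, 6}  B7 = {1, 3, 6, 8}
Tree: B1–B2, B1–B3, B1–B4, B1–B5, B1–B6, B5–B7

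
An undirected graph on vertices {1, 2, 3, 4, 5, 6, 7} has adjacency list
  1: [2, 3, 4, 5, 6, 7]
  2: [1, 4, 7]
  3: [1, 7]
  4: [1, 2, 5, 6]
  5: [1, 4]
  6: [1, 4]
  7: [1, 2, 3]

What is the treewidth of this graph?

A width-2 tree decomposition is:
Bags: B1 = {1, 2, 4}  B2 = {1, 4, 6}  B3 = {1, 2, 7}  B4 = {1, 3, 7}  B5 = {1, 4, 5}
Tree: B1–B2, B1–B3, B3–B4, B1–B5
Each bag holds 3 vertices, so the decomposition has width 2, which upper-bounds the treewidth. On the other hand G contains the 3-clique {1, 3, 7}. A clique must lie in a single bag of any decomposition, so no decomposition can have width below 2. Therefore the treewidth is 2.

2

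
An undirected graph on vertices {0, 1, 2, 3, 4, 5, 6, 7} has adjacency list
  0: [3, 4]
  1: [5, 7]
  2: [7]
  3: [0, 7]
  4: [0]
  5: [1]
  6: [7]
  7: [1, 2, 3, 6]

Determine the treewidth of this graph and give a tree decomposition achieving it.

Treewidth 1.
One optimal decomposition is:
Bags: B1 = {1, 7}  B2 = {3, 7}  B3 = {1, 5}  B4 = {0, 3}  B5 = {0, 4}  B6 = {6, 7}  B7 = {2, 7}
Tree: B1–B2, B1–B3, B2–B4, B4–B5, B2–B6, B2–B7

The largest bag has 2 vertices, giving width 1; this decomposition certifies tw(G) ≤ 1. G has an edge, so its treewidth is at least 1. Combining the bounds, tw(G) = 1.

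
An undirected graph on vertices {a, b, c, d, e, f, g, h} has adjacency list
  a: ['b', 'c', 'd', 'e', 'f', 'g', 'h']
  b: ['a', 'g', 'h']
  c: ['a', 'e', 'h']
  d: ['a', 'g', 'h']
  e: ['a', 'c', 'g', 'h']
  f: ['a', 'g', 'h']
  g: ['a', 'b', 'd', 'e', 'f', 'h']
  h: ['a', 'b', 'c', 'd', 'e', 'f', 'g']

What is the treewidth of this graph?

A width-3 tree decomposition is:
Bags: B1 = {a, f, g, h}  B2 = {a, d, g, h}  B3 = {a, b, g, h}  B4 = {a, e, g, h}  B5 = {a, c, e, h}
Tree: B1–B2, B1–B3, B1–B4, B4–B5
Every bag has size at most 4, so the width is 4 − 1 = 3 and tw(G) ≤ 3. Conversely, {a, d, g, h} is a clique of size 4, and the vertices of any clique must share a bag in every tree decomposition; so some bag has ≥ 4 vertices and tw(G) ≥ 3. Therefore the treewidth is 3.

3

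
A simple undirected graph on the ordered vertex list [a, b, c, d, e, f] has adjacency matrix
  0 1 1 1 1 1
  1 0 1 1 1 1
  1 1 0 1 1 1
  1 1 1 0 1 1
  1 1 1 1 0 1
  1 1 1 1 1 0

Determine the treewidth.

A width-5 tree decomposition is:
Bags: B1 = {a, b, c, d, e, f}
Tree: (single bag)
A single bag containing all 6 vertices is trivially a valid decomposition of width 5. On the other hand G contains the 6-clique {a, b, c, d, e, f}. A clique must lie in a single bag of any decomposition, so no decomposition can have width below 5. Hence tw(G) = 5 exactly.

5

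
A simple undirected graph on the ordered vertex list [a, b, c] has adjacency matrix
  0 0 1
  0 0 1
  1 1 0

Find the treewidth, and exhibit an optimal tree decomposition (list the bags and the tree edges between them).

Treewidth 1.
One such decomposition:
Bags: B1 = {a, c}  B2 = {b, c}
Tree: B1–B2

Every bag has size at most 2, so the width is 2 − 1 = 1 and tw(G) ≤ 1. G has an edge, so its treewidth is at least 1. Combining the bounds, tw(G) = 1.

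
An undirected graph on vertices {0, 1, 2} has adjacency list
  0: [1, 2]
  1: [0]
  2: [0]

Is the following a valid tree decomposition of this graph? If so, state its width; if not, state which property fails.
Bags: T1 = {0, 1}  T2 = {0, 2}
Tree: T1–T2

Checking the three conditions: (i) the bags cover all of {0, 1, 2}; (ii) for each edge, some bag contains both endpoints; (iii) the bags containing any fixed vertex form a subtree. All hold, so the decomposition is valid with width 2 − 1 = 1.

Yes; width 1.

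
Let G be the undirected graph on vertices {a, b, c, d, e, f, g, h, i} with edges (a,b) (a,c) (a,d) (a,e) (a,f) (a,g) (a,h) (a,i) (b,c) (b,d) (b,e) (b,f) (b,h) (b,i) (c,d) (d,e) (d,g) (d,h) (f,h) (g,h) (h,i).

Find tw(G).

3

A width-3 tree decomposition is:
Bags: B1 = {a, b, d, h}  B2 = {a, b, c, d}  B3 = {a, b, f, h}  B4 = {a, d, g, h}  B5 = {a, b, h, i}  B6 = {a, b, d, e}
Tree: B1–B2, B1–B3, B1–B4, B3–B5, B1–B6
Every bag has size at most 4, so the width is 4 − 1 = 3 and tw(G) ≤ 3. Conversely, {a, d, g, h} is a clique of size 4, and the vertices of any clique must share a bag in every tree decomposition; so some bag has ≥ 4 vertices and tw(G) ≥ 3. Hence tw(G) = 3 exactly.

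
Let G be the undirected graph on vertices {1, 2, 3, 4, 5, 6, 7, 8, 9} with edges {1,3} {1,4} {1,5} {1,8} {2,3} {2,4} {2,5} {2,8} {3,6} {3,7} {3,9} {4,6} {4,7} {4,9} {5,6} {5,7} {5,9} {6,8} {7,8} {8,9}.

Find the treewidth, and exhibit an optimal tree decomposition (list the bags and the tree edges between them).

Treewidth 4.
One such decomposition:
Bags: B1 = {3, 4, 5, 6, 8}  B2 = {3, 4, 5, 8, 9}  B3 = {2, 3, 4, 5, 8}  B4 = {1, 3, 4, 5, 8}  B5 = {3, 4, 5, 7, 8}
Tree: B1–B2, B2–B3, B3–B4, B4–B5

Each bag holds 5 vertices, so the decomposition has width 4, which upper-bounds the treewidth. For the lower bound: the 5 vertex sets {3,6}, {8,9}, {2,4}, {5}, {1} are disjoint, each induces a connected subgraph, and every pair is joined by at least one edge of G. Contracting each set to a single vertex therefore yields K_{5} as a minor, and since treewidth is minor-monotone, tw(G) ≥ tw(K_{5}) = 4. Therefore the treewidth is 4.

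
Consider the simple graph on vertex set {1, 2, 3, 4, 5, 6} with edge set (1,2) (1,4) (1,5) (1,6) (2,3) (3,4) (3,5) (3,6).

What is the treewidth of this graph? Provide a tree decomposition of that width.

Each bag holds 3 vertices, so the decomposition has width 2, which upper-bounds the treewidth. The edges 4–3–6–1–4 form a cycle, so G is not a tree and its treewidth is at least 2. Therefore the treewidth is 2.

Treewidth 2.
One optimal decomposition is:
Bags: B1 = {1, 3, 4}  B2 = {1, 3, 6}  B3 = {1, 3, 5}  B4 = {1, 2, 3}
Tree: B1–B2, B2–B3, B3–B4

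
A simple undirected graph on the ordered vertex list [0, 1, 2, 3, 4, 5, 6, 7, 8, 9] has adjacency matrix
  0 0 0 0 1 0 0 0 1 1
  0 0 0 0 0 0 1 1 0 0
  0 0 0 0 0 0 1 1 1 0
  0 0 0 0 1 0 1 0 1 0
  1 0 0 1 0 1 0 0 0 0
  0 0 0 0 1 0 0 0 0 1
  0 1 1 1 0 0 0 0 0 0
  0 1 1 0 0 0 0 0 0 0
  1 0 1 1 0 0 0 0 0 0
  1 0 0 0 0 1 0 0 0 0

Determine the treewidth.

A width-2 tree decomposition is:
Bags: B1 = {1, 6, 7}  B2 = {2, 6, 7}  B3 = {2, 3, 6}  B4 = {2, 3, 8}  B5 = {3, 4, 8}  B6 = {0, 4, 8}  B7 = {0, 4, 5}  B8 = {0, 5, 9}
Tree: B1–B2, B2–B3, B3–B4, B4–B5, B5–B6, B6–B7, B7–B8
Each bag holds 3 vertices, so the decomposition has width 2, which upper-bounds the treewidth. The edges 1–7–2–6–1 form a cycle, so G is not a tree and its treewidth is at least 2. Combining the bounds, tw(G) = 2.

2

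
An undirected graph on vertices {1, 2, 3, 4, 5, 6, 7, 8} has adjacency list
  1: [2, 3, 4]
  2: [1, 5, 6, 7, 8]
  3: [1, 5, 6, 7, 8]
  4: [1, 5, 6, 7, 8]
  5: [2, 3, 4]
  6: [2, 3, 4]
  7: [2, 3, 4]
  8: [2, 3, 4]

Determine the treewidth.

A width-3 tree decomposition is:
Bags: B1 = {1, 2, 3, 4}  B2 = {2, 3, 4, 5}  B3 = {2, 3, 4, 6}  B4 = {2, 3, 4, 7}  B5 = {2, 3, 4, 8}
Tree: B1–B2, B2–B3, B3–B4, B4–B5
The largest bag has 4 vertices, giving width 3; this decomposition certifies tw(G) ≤ 3. For the lower bound: the 4 vertex sets {1,2}, {4,5}, {3}, {6} are disjoint, each induces a connected subgraph, and every pair is joined by at least one edge of G. Contracting each set to a single vertex therefore yields K_{4} as a minor, and since treewidth is minor-monotone, tw(G) ≥ tw(K_{4}) = 3. Therefore the treewidth is 3.

3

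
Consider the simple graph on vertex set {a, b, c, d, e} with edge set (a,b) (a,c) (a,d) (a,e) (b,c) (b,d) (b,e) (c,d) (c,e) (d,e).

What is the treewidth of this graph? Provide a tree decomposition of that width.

Treewidth 4.
One optimal decomposition is:
Bags: B1 = {a, b, c, d, e}
Tree: (single bag)

A single bag containing all 5 vertices is trivially a valid decomposition of width 4. Conversely, {a, b, c, d, e} is a clique of size 5, and the vertices of any clique must share a bag in every tree decomposition; so some bag has ≥ 5 vertices and tw(G) ≥ 4. The upper and lower bounds meet at 4, so that is the treewidth.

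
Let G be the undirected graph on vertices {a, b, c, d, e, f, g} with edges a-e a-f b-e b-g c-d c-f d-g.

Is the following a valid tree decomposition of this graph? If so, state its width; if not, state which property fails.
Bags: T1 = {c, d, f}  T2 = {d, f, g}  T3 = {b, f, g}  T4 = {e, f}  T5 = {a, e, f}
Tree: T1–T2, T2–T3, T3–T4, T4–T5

A tree decomposition must satisfy three properties: every vertex lies in some bag; for every edge, both endpoints lie together in some bag; and for every vertex, the bags containing it form a connected subtree. Here edge (b,e) lies in no bag, so the decomposition is invalid.

No — edge (b,e) lies in no bag.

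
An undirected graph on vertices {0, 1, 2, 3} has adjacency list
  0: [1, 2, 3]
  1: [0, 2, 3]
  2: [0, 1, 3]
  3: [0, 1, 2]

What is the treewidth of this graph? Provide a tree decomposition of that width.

With just one bag of size 4, the width is 4 − 1 = 3, so tw(G) ≤ 3. For the lower bound, the 4 vertices {0, 1, 2, 3} are pairwise adjacent, and any tree decomposition puts a clique entirely inside one bag — forcing width ≥ 3. Combining the bounds, tw(G) = 3.

Treewidth 3.
One such decomposition:
Bags: B1 = {0, 1, 2, 3}
Tree: (single bag)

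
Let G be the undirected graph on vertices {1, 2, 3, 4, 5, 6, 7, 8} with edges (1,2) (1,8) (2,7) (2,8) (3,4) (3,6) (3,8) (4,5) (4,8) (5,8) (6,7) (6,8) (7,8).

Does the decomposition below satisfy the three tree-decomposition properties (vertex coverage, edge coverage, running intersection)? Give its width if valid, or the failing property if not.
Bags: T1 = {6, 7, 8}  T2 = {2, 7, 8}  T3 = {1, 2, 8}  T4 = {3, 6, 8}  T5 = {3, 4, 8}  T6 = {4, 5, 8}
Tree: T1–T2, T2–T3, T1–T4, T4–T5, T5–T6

Checking the three conditions: (i) the bags cover all of {1, 2, 3, 4, 5, 6, 7, 8}; (ii) for each edge, some bag contains both endpoints; (iii) the bags containing any fixed vertex form a subtree. All hold, so the decomposition is valid with width 3 − 1 = 2.

Yes; width 2.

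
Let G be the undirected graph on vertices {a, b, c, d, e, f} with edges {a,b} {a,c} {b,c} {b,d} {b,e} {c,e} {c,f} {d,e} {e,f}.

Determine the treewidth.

A width-2 tree decomposition is:
Bags: B1 = {b, c, e}  B2 = {c, e, f}  B3 = {a, b, c}  B4 = {b, d, e}
Tree: B1–B2, B1–B3, B1–B4
The largest bag has 3 vertices, giving width 2; this decomposition certifies tw(G) ≤ 2. On the other hand G contains the 3-clique {b, d, e}. A clique must lie in a single bag of any decomposition, so no decomposition can have width below 2. The upper and lower bounds meet at 2, so that is the treewidth.

2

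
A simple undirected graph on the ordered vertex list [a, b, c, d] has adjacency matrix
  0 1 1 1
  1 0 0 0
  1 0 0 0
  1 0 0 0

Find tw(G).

1

A width-1 tree decomposition is:
Bags: B1 = {a, c}  B2 = {a, b}  B3 = {a, d}
Tree: B1–B2, B2–B3
The largest bag has 2 vertices, giving width 1; this decomposition certifies tw(G) ≤ 1. Since G has at least one edge (e.g. a–c), it is not an edgeless graph, so tw(G) ≥ 1. Combining the bounds, tw(G) = 1.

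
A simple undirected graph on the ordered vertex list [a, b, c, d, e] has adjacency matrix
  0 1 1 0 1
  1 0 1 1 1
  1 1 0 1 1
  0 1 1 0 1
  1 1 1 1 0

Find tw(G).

3

A width-3 tree decomposition is:
Bags: B1 = {a, b, c, e}  B2 = {b, c, d, e}
Tree: B1–B2
The largest bag has 4 vertices, giving width 3; this decomposition certifies tw(G) ≤ 3. For the lower bound, the 4 vertices {b, c, d, e} are pairwise adjacent, and any tree decomposition puts a clique entirely inside one bag — forcing width ≥ 3. Hence tw(G) = 3 exactly.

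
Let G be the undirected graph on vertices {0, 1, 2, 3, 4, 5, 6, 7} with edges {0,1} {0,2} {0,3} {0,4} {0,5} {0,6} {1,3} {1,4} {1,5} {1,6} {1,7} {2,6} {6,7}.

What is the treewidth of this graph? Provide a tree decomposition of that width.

Treewidth 2.
One optimal decomposition is:
Bags: B1 = {0, 1, 6}  B2 = {0, 2, 6}  B3 = {0, 1, 4}  B4 = {0, 1, 5}  B5 = {0, 1, 3}  B6 = {1, 6, 7}
Tree: B1–B2, B1–B3, B3–B4, B4–B5, B1–B6

Every bag has size at most 3, so the width is 3 − 1 = 2 and tw(G) ≤ 2. For the lower bound, the 3 vertices {0, 1, 3} are pairwise adjacent, and any tree decomposition puts a clique entirely inside one bag — forcing width ≥ 2. The upper and lower bounds meet at 2, so that is the treewidth.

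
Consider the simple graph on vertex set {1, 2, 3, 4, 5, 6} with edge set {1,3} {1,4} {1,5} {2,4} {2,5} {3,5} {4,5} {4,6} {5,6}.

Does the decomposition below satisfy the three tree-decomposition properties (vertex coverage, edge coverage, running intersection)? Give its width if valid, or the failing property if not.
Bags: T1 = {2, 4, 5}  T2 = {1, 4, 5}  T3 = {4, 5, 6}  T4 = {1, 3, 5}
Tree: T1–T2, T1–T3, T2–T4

Yes; width 2.

Vertex coverage: the bags together contain {1, 2, 3, 4, 5, 6}, the full vertex set. Edge coverage: each edge of G has both endpoints in at least one bag. Running intersection: for every vertex, the bags containing it form a connected subtree. All three properties hold, so this is a valid tree decomposition of width max|bag| − 1 = 2, and hence tw(G) ≤ 2.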